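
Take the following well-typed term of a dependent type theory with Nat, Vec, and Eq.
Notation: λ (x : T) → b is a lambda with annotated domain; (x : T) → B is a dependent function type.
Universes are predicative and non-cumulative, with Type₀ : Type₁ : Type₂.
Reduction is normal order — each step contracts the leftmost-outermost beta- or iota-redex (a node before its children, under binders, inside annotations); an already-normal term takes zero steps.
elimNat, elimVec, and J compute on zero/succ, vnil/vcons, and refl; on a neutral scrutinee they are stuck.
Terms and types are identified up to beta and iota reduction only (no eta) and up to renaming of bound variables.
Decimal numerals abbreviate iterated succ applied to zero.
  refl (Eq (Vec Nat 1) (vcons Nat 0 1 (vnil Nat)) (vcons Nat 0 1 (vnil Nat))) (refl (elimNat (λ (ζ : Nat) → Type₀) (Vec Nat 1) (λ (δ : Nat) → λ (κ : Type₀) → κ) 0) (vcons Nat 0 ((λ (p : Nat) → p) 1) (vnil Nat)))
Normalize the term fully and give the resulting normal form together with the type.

normal form:
  refl (Eq (Vec Nat 1) (vcons Nat 0 1 (vnil Nat)) (vcons Nat 0 1 (vnil Nat))) (refl (Vec Nat 1) (vcons Nat 0 1 (vnil Nat)))
type:
  Eq (Eq (Vec Nat 1) (vcons Nat 0 1 (vnil Nat)) (vcons Nat 0 1 (vnil Nat))) (refl (Vec Nat 1) (vcons Nat 0 1 (vnil Nat))) (refl (Vec Nat 1) (vcons Nat 0 1 (vnil Nat)))
observation: reduction starts at an elimNat iota-redex, and 2 normal-order steps reach the normal form.


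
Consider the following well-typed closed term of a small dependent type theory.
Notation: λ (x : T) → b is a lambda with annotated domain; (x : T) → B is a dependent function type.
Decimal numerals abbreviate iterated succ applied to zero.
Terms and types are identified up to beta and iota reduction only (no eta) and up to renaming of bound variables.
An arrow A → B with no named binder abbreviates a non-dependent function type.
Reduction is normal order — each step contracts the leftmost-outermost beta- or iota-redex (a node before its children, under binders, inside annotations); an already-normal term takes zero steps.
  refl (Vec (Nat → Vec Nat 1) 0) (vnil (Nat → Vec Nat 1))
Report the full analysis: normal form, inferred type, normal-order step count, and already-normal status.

resulting normal form:
  refl (Vec (Nat → Vec Nat 1) 0) (vnil (Nat → Vec Nat 1))
type:
  Eq (Vec (Nat → Vec Nat 1) 0) (vnil (Nat → Vec Nat 1)) (vnil (Nat → Vec Nat 1))
steps to reach normal form (normal order): 0
already normal: yes


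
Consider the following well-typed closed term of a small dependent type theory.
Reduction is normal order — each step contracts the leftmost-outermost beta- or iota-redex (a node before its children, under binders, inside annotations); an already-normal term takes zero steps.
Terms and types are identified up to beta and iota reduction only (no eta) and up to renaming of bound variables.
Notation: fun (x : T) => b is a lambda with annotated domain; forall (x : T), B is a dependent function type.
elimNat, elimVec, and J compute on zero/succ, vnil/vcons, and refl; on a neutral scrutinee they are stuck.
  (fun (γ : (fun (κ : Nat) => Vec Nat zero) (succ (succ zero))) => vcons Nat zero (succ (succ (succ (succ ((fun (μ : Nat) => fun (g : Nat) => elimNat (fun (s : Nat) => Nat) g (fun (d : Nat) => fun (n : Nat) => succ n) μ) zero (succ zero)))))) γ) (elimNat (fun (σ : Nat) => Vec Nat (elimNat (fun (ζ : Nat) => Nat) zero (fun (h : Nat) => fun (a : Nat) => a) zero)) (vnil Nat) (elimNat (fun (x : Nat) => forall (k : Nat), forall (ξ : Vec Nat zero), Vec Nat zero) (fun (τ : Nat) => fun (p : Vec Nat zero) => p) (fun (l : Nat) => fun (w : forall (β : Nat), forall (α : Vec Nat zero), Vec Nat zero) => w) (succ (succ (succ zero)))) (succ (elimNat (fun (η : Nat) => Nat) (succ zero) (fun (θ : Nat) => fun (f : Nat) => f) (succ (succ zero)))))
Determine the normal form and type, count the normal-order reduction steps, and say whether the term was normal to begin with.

reduced normal form:
  vcons Nat zero (succ (succ (succ (succ (succ zero))))) (vnil Nat)
type:
  Vec Nat (succ zero)
normal-order step count: 39
already normal: no
first contracted redex: a beta-redex


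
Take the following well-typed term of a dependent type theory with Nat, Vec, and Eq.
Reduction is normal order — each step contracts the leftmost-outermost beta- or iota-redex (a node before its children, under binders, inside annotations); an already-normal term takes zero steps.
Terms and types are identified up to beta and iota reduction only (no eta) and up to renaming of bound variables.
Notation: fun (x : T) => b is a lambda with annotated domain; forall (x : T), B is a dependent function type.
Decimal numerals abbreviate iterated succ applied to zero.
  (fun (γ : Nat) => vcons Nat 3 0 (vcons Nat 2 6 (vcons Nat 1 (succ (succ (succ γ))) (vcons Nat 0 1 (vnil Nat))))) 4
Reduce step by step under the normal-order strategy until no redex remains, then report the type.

reduction (normal order):
  (fun (γ : Nat) => vcons Nat 3 0 (vcons Nat 2 6 (vcons Nat 1 (succ (succ (succ γ))) (vcons Nat 0 1 (vnil Nat))))) 4
  ~> vcons Nat 3 0 (vcons Nat 2 6 (vcons Nat 1 7 (vcons Nat 0 1 (vnil Nat))))
inferred type:
  Vec Nat 4


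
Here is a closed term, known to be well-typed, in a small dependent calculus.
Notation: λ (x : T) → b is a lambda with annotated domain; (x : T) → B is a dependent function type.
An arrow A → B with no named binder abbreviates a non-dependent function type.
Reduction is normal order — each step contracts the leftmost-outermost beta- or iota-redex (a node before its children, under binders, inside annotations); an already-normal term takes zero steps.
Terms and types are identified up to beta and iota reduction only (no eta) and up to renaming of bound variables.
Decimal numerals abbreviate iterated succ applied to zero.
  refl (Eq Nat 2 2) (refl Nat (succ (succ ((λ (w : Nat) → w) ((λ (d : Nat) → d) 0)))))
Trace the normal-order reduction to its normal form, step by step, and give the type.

normal-order reduction:
  refl (Eq Nat 2 2) (refl Nat (succ (succ ((λ (w : Nat) → w) ((λ (d : Nat) → d) 0)))))
  ~> refl (Eq Nat 2 2) (refl Nat (succ (succ ((λ (w : Nat) → w) 0))))
  ~> refl (Eq Nat 2 2) (refl Nat 2)
the term's type:
  Eq (Eq Nat 2 2) (refl Nat 2) (refl Nat 2)


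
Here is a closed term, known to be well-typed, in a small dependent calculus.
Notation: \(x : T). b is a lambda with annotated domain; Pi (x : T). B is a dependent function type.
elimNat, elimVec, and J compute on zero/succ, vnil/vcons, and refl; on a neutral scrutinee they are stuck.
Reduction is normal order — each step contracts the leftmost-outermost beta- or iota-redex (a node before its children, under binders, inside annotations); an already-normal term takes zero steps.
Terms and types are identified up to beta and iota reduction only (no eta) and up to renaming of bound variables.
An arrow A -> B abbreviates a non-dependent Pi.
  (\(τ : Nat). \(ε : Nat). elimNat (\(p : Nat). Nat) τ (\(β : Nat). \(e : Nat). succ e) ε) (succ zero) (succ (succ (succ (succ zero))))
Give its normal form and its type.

normal form:
  succ (succ (succ (succ (succ zero))))
the term's type:
  Nat


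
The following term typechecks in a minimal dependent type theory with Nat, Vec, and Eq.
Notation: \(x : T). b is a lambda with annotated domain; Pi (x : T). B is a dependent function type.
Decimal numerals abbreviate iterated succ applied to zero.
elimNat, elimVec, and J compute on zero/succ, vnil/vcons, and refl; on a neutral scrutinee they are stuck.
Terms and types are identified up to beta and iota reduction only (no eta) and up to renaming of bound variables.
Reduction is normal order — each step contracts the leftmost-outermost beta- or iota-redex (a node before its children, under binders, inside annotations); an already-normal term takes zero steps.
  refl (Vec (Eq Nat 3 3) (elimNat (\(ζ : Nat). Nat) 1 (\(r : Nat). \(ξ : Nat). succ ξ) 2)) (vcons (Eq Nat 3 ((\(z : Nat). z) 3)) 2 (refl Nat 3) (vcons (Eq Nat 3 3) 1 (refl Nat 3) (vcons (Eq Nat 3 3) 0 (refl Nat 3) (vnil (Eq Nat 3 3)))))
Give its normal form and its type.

normal form:
  refl (Vec (Eq Nat 3 3) 3) (vcons (Eq Nat 3 3) 2 (refl Nat 3) (vcons (Eq Nat 3 3) 1 (refl Nat 3) (vcons (Eq Nat 3 3) 0 (refl Nat 3) (vnil (Eq Nat 3 3)))))
the term's type:
  Eq (Vec (Eq Nat 3 3) 3) (vcons (Eq Nat 3 3) 2 (refl Nat 3) (vcons (Eq Nat 3 3) 1 (refl Nat 3) (vcons (Eq Nat 3 3) 0 (refl Nat 3) (vnil (Eq Nat 3 3))))) (vcons (Eq Nat 3 3) 2 (refl Nat 3) (vcons (Eq Nat 3 3) 1 (refl Nat 3) (vcons (Eq Nat 3 3) 0 (refl Nat 3) (vnil (Eq Nat 3 3)))))


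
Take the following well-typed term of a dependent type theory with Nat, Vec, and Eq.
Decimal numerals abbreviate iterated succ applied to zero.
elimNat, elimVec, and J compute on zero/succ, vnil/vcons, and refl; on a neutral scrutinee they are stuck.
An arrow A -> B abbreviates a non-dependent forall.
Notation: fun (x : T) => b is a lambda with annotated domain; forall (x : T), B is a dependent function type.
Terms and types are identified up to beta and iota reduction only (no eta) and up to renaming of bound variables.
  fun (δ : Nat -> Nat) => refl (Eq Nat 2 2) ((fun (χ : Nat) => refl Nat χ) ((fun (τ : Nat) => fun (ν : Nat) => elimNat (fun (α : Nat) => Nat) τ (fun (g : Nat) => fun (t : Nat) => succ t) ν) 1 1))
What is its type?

inferred type:
  (Nat -> Nat) -> Eq (Eq Nat 2 2) (refl Nat 2) (refl Nat 2)


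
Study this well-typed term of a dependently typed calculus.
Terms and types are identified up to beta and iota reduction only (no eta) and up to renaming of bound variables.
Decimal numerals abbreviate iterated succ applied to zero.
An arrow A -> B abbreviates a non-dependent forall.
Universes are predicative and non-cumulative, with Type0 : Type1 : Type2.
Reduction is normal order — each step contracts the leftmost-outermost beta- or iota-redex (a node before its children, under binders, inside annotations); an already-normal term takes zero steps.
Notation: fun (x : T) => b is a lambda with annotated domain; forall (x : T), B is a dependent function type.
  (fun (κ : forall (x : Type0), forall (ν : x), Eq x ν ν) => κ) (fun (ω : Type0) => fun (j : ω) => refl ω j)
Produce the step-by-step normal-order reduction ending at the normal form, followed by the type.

normal-order reduction:
  (fun (κ : forall (x : Type0), forall (ν : x), Eq x ν ν) => κ) (fun (ω : Type0) => fun (j : ω) => refl ω j)
  ~> fun (κ : Type0) => fun (x : κ) => refl κ x
the term's type:
  forall (κ : Type0), forall (x : κ), Eq κ x x


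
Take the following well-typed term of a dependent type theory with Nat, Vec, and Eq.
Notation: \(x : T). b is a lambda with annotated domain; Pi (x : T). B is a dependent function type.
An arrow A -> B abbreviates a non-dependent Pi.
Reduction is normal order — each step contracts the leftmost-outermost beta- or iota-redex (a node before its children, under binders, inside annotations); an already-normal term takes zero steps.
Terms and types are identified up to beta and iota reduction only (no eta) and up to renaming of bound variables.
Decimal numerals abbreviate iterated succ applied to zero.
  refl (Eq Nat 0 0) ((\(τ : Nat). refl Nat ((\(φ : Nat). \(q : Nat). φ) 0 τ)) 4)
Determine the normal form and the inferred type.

normal form:
  refl (Eq Nat 0 0) (refl Nat 0)
the term's type:
  Eq (Eq Nat 0 0) (refl Nat 0) (refl Nat 0)
observation: contracting a beta-redex first, the term normalizes in 3 steps.


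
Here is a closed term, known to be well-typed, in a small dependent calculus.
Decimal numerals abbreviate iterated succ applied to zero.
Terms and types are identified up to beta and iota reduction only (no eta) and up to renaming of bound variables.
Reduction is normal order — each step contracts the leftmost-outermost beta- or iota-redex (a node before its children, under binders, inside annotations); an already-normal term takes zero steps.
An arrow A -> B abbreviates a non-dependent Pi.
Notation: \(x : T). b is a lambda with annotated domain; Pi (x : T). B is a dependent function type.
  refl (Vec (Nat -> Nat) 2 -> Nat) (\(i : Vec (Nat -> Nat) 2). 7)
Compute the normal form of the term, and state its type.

normal form:
  refl (Vec (Nat -> Nat) 2 -> Nat) (\(i : Vec (Nat -> Nat) 2). 7)
type:
  Eq (Vec (Nat -> Nat) 2 -> Nat) (\(i : Vec (Nat -> Nat) 2). 7) (\(a : Vec (Nat -> Nat) 2). 7)
observation: no redex remains anywhere in the term; it is its own normal form.


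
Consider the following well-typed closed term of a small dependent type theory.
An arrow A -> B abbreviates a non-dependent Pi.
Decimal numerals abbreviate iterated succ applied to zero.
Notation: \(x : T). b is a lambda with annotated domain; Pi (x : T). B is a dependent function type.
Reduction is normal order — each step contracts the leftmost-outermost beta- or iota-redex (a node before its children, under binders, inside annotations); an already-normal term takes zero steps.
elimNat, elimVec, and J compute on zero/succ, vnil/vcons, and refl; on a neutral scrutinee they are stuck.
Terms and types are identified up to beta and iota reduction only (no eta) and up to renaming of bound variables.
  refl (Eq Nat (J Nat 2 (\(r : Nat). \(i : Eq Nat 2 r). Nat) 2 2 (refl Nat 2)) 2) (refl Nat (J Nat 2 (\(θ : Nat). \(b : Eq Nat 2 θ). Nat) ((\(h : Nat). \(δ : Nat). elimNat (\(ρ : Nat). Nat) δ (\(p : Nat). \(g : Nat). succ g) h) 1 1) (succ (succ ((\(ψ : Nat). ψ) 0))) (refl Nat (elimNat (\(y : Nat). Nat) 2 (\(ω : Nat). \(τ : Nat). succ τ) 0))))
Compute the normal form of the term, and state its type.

resulting normal form:
  refl (Eq Nat 2 2) (refl Nat 2)
inferred type:
  Eq (Eq Nat 2 2) (refl Nat 2) (refl Nat 2)


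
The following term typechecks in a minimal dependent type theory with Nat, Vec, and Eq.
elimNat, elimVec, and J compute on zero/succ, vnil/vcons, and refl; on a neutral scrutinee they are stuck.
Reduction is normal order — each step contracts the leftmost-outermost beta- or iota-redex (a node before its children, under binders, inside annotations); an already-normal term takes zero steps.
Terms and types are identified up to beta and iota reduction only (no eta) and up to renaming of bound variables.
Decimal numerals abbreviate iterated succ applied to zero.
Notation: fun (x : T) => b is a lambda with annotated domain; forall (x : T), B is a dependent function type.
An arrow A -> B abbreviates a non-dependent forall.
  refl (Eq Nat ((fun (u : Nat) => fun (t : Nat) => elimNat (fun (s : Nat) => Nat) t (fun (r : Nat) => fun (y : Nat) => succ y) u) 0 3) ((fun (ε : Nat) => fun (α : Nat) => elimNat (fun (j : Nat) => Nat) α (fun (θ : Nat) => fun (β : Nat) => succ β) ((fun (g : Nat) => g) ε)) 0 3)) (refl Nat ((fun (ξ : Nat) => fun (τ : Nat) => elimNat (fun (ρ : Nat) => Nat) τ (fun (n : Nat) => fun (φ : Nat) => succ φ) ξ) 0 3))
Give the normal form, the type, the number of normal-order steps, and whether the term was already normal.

normal form:
  refl (Eq Nat 3 3) (refl Nat 3)
the term's type:
  Eq (Eq Nat 3 3) (refl Nat 3) (refl Nat 3)
steps to reach normal form (normal order): 10
already normal: no
first contracted redex: a beta-redex


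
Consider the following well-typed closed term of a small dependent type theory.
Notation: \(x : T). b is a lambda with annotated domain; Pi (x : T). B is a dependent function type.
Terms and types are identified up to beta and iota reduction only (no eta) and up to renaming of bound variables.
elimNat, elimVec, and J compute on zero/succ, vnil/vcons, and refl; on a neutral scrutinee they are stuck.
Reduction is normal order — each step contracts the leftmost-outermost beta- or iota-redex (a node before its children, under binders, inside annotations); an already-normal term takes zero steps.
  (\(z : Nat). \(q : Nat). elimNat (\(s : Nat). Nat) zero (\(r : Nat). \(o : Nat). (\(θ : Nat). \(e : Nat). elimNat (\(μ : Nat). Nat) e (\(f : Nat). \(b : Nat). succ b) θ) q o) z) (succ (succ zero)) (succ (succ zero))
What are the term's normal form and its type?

resulting normal form:
  succ (succ (succ (succ zero)))
type:
  Nat
observation: the first redex contracted is a beta-redex; the normal form is reached in 27 normal-order steps.


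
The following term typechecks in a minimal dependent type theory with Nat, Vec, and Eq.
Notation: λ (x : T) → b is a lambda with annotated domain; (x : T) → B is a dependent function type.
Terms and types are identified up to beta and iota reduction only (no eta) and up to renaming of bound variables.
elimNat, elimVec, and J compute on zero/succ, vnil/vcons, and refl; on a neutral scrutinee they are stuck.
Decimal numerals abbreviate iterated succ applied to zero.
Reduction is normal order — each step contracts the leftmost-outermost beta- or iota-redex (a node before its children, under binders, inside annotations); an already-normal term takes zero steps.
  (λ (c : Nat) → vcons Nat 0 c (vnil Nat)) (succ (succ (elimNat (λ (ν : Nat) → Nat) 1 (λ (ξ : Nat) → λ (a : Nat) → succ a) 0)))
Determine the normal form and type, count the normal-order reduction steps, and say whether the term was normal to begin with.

normal form:
  vcons Nat 0 3 (vnil Nat)
type:
  Vec Nat 1
normal-order step count: 2
started in normal form: no
first redex: a beta-redex


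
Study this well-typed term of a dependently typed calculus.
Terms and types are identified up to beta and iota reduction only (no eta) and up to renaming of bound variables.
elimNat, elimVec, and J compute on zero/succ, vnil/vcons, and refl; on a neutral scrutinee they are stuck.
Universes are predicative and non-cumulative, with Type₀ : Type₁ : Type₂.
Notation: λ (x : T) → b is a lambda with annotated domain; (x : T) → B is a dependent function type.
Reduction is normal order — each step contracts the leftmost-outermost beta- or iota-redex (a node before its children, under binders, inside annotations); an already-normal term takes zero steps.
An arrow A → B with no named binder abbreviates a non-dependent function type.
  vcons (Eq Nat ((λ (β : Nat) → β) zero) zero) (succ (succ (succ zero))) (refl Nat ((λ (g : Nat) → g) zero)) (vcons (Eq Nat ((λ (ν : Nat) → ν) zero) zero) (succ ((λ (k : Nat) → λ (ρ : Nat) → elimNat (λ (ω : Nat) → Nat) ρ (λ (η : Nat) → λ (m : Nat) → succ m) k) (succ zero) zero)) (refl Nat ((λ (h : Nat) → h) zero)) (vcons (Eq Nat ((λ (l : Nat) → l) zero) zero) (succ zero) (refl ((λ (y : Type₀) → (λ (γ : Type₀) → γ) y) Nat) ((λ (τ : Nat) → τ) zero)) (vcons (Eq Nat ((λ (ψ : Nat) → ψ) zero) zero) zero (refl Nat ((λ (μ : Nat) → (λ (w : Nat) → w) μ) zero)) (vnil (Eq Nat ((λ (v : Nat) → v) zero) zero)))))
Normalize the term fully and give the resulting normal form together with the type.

reduced normal form:
  vcons (Eq Nat zero zero) (succ (succ (succ zero))) (refl Nat zero) (vcons (Eq Nat zero zero) (succ (succ zero)) (refl Nat zero) (vcons (Eq Nat zero zero) (succ zero) (refl Nat zero) (vcons (Eq Nat zero zero) zero (refl Nat zero) (vnil (Eq Nat zero zero)))))
inferred type:
  Vec (Eq Nat zero zero) (succ (succ (succ (succ zero))))


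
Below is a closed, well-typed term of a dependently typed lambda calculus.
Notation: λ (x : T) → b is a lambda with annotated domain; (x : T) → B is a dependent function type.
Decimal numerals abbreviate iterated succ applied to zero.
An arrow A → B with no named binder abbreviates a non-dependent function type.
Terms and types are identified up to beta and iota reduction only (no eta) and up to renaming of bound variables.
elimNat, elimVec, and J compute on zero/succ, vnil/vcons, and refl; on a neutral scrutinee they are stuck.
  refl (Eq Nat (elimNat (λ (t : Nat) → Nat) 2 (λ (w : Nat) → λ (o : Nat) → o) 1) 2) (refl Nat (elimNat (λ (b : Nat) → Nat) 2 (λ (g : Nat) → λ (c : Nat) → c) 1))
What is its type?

the term's type:
  Eq (Eq Nat 2 2) (refl Nat 2) (refl Nat 2)


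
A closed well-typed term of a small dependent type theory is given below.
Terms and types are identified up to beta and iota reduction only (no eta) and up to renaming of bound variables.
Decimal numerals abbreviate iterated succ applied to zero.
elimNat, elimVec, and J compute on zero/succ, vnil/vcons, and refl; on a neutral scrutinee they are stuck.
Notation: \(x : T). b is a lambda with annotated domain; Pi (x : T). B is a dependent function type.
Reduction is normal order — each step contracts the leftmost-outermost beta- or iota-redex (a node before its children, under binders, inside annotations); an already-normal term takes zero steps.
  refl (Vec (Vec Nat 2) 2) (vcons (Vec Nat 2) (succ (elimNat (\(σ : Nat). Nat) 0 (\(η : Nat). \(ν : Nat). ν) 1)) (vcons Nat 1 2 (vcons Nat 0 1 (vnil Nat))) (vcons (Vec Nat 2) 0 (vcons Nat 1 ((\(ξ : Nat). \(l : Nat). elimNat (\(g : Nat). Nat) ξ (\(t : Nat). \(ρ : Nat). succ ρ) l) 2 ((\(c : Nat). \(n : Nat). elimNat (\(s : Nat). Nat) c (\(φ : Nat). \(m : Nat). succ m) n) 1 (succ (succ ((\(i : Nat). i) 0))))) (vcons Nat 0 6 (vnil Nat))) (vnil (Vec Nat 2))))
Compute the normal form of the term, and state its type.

normal form:
  refl (Vec (Vec Nat 2) 2) (vcons (Vec Nat 2) 1 (vcons Nat 1 2 (vcons Nat 0 1 (vnil Nat))) (vcons (Vec Nat 2) 0 (vcons Nat 1 5 (vcons Nat 0 6 (vnil Nat))) (vnil (Vec Nat 2))))
inferred type:
  Eq (Vec (Vec Nat 2) 2) (vcons (Vec Nat 2) 1 (vcons Nat 1 2 (vcons Nat 0 1 (vnil Nat))) (vcons (Vec Nat 2) 0 (vcons Nat 1 5 (vcons Nat 0 6 (vnil Nat))) (vnil (Vec Nat 2)))) (vcons (Vec Nat 2) 1 (vcons Nat 1 2 (vcons Nat 0 1 (vnil Nat))) (vcons (Vec Nat 2) 0 (vcons Nat 1 5 (vcons Nat 0 6 (vnil Nat))) (vnil (Vec Nat 2))))


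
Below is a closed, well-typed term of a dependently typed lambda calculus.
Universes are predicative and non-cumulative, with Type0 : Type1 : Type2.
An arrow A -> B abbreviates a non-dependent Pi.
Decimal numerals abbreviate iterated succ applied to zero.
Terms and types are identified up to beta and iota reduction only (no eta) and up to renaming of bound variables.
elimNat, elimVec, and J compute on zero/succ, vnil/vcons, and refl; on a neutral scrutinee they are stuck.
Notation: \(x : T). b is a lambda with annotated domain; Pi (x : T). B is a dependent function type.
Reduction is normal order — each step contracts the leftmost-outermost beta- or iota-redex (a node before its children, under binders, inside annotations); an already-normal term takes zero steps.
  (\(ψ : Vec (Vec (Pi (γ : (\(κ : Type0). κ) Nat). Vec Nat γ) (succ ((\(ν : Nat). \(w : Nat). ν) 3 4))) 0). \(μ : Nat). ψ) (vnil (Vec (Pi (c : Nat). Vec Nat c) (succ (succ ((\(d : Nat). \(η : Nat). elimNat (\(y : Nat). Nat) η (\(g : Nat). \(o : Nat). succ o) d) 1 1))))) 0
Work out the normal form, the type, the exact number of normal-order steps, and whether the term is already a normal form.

normal form:
  vnil (Vec (Pi (ψ : Nat). Vec Nat ψ) 4)
inferred type:
  Vec (Vec (Pi (ψ : Nat). Vec Nat ψ) 4) 0
reduction steps (normal order): 8
term was already normal: no
first contracted redex: a beta-redex


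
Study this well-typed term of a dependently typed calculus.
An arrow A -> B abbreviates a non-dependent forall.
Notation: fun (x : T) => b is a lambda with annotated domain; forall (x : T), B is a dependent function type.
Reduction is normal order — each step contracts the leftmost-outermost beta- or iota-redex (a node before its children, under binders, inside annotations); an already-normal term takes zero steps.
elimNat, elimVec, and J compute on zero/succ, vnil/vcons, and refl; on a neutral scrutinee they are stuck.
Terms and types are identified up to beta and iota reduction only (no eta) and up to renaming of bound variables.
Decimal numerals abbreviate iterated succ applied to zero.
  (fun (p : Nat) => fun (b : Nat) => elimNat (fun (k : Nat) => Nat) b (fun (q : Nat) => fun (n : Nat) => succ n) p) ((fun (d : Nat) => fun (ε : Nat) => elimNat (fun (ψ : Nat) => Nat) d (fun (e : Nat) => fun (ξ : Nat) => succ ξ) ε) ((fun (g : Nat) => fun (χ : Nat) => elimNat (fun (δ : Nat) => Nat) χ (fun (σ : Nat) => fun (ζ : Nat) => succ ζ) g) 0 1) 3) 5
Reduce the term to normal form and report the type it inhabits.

resulting normal form:
  9
the term's type:
  Nat
observation: the first redex contracted is a beta-redex; the normal form is reached in 30 normal-order steps.


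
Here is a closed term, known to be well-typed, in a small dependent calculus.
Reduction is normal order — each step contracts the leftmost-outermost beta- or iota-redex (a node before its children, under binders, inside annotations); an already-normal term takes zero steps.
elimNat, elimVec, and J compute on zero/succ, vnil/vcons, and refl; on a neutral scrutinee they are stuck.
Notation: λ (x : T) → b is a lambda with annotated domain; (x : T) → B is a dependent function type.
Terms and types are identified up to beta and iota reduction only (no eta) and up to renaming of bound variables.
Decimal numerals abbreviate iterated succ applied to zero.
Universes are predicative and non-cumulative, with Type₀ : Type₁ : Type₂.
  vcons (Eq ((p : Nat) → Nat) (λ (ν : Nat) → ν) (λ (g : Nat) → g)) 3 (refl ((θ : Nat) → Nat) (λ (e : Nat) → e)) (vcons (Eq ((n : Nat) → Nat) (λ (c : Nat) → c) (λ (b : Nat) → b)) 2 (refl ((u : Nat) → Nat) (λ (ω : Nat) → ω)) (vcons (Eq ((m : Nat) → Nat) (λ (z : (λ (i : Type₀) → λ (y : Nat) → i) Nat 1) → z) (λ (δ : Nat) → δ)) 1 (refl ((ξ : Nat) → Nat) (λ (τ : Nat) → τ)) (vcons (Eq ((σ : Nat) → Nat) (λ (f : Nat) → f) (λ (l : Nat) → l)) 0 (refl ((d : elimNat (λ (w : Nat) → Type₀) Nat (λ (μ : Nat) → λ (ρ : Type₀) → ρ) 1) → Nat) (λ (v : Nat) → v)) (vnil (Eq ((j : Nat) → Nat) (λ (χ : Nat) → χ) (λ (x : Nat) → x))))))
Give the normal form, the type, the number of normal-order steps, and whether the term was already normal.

normal form:
  vcons (Eq ((p : Nat) → Nat) (λ (ν : Nat) → ν) (λ (g : Nat) → g)) 3 (refl ((θ : Nat) → Nat) (λ (e : Nat) → e)) (vcons (Eq ((n : Nat) → Nat) (λ (c : Nat) → c) (λ (b : Nat) → b)) 2 (refl ((u : Nat) → Nat) (λ (ω : Nat) → ω)) (vcons (Eq ((m : Nat) → Nat) (λ (z : Nat) → z) (λ (i : Nat) → i)) 1 (refl ((y : Nat) → Nat) (λ (δ : Nat) → δ)) (vcons (Eq ((ξ : Nat) → Nat) (λ (τ : Nat) → τ) (λ (σ : Nat) → σ)) 0 (refl ((f : Nat) → Nat) (λ (l : Nat) → l)) (vnil (Eq ((d : Nat) → Nat) (λ (w : Nat) → w) (λ (μ : Nat) → μ))))))
the term's type:
  Vec (Eq ((p : Nat) → Nat) (λ (ν : Nat) → ν) (λ (g : Nat) → g)) 4
steps to reach normal form (normal order): 6
started in normal form: no
first contracted redex: a beta-redex


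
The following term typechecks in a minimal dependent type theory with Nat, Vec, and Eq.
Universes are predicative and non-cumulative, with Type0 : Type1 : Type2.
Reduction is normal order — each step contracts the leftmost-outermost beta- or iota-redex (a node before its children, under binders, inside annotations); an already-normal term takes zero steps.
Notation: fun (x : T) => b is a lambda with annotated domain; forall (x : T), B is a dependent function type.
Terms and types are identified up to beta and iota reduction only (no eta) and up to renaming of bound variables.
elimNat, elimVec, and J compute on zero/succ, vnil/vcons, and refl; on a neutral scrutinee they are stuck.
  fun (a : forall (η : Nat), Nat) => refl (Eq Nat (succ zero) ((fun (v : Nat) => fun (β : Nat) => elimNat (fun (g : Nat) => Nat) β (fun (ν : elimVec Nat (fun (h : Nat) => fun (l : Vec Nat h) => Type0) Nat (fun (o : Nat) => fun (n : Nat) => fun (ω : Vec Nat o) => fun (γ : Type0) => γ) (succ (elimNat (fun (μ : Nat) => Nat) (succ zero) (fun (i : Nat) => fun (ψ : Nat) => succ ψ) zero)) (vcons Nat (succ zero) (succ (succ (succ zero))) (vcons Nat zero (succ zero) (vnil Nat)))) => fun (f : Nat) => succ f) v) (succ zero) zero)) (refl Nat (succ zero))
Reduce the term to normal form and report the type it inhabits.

normal form:
  fun (a : forall (η : Nat), Nat) => refl (Eq Nat (succ zero) (succ zero)) (refl Nat (succ zero))
inferred type:
  forall (a : forall (η : Nat), Nat), Eq (Eq Nat (succ zero) (succ zero)) (refl Nat (succ zero)) (refl Nat (succ zero))
observation: 6 normal-order steps separate the term from its normal form.


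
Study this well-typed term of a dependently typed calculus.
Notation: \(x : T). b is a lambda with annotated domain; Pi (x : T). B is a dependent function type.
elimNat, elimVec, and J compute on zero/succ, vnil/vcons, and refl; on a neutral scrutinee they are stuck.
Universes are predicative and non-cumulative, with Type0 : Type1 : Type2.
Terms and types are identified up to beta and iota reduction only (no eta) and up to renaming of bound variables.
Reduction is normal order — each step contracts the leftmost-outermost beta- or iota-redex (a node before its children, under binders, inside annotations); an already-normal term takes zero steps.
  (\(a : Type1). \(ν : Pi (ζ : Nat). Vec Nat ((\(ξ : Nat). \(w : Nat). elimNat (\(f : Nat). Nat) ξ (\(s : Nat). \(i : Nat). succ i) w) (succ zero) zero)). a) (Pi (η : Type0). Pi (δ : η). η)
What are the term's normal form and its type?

resulting normal form:
  \(a : Pi (ν : Nat). Vec Nat (succ zero)). Pi (ζ : Type0). Pi (ξ : ζ). ζ
type:
  Pi (a : Pi (ν : Nat). Vec Nat (succ zero)). Type1
observation: the first redex contracted is a beta-redex; the normal form is reached in 4 normal-order steps.


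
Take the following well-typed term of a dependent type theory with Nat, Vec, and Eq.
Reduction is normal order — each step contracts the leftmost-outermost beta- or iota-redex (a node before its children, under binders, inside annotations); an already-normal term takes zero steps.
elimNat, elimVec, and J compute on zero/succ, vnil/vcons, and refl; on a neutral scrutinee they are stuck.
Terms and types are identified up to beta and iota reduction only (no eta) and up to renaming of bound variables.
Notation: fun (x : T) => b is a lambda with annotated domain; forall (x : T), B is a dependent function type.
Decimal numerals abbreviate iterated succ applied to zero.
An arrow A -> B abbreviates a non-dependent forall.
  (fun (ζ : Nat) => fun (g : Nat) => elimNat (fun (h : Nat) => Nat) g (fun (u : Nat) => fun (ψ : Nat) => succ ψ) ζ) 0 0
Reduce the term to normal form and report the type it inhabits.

normal form:
  0
type:
  Nat
observation: reduction starts at a beta-redex, and 3 normal-order steps reach the normal form.


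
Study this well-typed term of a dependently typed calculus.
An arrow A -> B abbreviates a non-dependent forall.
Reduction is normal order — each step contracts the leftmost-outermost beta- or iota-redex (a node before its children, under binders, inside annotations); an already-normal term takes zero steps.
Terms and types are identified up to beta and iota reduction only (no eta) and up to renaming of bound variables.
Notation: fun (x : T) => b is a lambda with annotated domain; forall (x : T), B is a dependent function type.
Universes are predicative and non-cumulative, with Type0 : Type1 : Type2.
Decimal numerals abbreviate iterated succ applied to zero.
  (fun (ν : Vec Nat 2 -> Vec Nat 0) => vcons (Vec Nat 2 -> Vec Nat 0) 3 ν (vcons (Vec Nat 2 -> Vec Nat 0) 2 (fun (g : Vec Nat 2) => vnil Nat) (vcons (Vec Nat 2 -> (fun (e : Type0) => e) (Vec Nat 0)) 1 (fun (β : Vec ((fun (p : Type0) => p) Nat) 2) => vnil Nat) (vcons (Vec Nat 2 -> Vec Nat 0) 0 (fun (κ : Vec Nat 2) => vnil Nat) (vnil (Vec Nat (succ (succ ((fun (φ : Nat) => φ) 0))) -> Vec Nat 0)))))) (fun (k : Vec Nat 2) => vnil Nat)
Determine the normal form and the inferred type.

resulting normal form:
  vcons (Vec Nat 2 -> Vec Nat 0) 3 (fun (ν : Vec Nat 2) => vnil Nat) (vcons (Vec Nat 2 -> Vec Nat 0) 2 (fun (g : Vec Nat 2) => vnil Nat) (vcons (Vec Nat 2 -> Vec Nat 0) 1 (fun (e : Vec Nat 2) => vnil Nat) (vcons (Vec Nat 2 -> Vec Nat 0) 0 (fun (β : Vec Nat 2) => vnil Nat) (vnil (Vec Nat 2 -> Vec Nat 0)))))
the term's type:
  Vec (Vec Nat 2 -> Vec Nat 0) 4


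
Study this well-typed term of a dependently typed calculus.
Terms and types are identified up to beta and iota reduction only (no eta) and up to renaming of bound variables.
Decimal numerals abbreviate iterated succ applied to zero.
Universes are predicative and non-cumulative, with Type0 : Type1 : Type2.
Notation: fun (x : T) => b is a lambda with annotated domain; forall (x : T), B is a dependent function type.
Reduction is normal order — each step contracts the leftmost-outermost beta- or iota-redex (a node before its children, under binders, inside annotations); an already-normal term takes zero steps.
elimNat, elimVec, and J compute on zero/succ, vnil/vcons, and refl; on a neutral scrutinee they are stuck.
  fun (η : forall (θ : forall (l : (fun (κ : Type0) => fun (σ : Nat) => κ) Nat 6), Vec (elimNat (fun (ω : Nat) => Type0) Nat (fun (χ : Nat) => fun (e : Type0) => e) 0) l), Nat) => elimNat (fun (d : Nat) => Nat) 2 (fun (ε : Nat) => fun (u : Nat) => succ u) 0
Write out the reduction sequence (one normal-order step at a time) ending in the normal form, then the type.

normal-order reduction:
  fun (η : forall (θ : forall (l : (fun (κ : Type0) => fun (σ : Nat) => κ) Nat 6), Vec (elimNat (fun (ω : Nat) => Type0) Nat (fun (χ : Nat) => fun (e : Type0) => e) 0) l), Nat) => elimNat (fun (d : Nat) => Nat) 2 (fun (ε : Nat) => fun (u : Nat) => succ u) 0
  ~> fun (η : forall (θ : forall (l : (fun (κ : Nat) => Nat) 6), Vec (elimNat (fun (σ : Nat) => Type0) Nat (fun (ω : Nat) => fun (χ : Type0) => χ) 0) l), Nat) => elimNat (fun (e : Nat) => Nat) 2 (fun (d : Nat) => fun (ε : Nat) => succ ε) 0
  ~> fun (η : forall (θ : forall (l : Nat), Vec (elimNat (fun (κ : Nat) => Type0) Nat (fun (σ : Nat) => fun (ω : Type0) => ω) 0) l), Nat) => elimNat (fun (χ : Nat) => Nat) 2 (fun (e : Nat) => fun (d : Nat) => succ d) 0
  ~> fun (η : forall (θ : forall (l : Nat), Vec Nat l), Nat) => elimNat (fun (κ : Nat) => Nat) 2 (fun (σ : Nat) => fun (ω : Nat) => succ ω) 0
  ~> fun (η : forall (θ : forall (l : Nat), Vec Nat l), Nat) => 2
the term's type:
  forall (η : forall (θ : forall (l : Nat), Vec Nat l), Nat), Nat


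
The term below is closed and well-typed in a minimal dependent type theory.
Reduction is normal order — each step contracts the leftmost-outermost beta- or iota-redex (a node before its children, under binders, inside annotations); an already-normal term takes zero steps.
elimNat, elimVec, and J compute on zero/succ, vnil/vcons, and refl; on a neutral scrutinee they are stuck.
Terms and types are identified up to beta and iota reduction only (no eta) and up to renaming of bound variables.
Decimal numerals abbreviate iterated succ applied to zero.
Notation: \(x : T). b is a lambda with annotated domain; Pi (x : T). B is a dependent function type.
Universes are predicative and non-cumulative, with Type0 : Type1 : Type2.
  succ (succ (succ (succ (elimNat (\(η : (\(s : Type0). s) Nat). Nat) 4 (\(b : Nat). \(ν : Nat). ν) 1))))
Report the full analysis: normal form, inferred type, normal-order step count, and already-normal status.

normal form:
  8
the term's type:
  Nat
reduction steps (normal order): 4
already normal: no
first redex: an elimNat iota-redex


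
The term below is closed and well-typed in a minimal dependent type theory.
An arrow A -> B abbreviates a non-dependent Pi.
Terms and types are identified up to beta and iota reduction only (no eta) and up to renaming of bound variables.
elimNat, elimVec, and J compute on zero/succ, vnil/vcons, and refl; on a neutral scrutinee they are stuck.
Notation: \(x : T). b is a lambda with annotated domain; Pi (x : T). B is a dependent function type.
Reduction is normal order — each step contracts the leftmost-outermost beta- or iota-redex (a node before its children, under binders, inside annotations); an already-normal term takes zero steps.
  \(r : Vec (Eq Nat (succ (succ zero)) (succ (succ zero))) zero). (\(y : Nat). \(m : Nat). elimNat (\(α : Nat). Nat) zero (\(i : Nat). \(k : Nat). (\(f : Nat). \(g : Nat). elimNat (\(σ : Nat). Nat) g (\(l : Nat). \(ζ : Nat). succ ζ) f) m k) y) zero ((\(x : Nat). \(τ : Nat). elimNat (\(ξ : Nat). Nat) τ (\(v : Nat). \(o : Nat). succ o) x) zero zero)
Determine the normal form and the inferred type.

reduced normal form:
  \(r : Vec (Eq Nat (succ (succ zero)) (succ (succ zero))) zero). zero
inferred type:
  Vec (Eq Nat (succ (succ zero)) (succ (succ zero))) zero -> Nat
observation: the leftmost-outermost redex is a beta-redex, and normalization takes 3 steps.


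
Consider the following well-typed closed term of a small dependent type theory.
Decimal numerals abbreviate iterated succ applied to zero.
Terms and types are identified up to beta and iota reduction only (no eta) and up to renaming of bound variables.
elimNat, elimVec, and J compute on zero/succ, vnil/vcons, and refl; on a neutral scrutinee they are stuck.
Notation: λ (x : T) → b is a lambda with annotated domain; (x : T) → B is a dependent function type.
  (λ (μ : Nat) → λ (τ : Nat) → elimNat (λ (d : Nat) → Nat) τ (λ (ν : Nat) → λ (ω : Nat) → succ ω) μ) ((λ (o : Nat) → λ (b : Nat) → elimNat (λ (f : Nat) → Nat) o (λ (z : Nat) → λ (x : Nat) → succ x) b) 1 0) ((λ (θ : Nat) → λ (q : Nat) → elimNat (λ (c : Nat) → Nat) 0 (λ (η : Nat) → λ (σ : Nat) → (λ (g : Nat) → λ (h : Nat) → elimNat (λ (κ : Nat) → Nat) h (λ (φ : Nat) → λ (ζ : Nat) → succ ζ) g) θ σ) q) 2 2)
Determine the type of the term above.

type:
  Nat


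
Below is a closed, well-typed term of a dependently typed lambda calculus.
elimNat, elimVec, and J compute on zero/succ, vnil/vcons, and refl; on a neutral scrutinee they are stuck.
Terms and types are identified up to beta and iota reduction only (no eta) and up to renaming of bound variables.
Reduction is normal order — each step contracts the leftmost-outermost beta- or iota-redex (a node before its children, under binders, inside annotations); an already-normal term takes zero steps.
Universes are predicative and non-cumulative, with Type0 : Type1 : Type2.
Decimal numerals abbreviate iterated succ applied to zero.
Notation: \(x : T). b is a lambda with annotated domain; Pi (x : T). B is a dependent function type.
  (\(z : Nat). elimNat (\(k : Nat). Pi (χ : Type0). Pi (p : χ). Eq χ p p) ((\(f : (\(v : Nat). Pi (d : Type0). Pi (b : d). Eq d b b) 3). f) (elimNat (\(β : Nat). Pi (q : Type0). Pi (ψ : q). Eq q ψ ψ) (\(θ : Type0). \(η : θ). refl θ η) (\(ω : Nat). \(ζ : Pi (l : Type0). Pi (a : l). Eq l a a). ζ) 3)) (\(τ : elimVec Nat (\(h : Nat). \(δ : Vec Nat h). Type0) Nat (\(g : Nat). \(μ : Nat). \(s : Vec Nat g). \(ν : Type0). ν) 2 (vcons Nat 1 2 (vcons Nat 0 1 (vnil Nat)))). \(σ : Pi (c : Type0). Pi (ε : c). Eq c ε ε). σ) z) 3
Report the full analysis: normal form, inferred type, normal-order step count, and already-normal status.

resulting normal form:
  \(z : Type0). \(k : z). refl z k
type:
  Pi (z : Type0). Pi (k : z). Eq z k k
normal-order step count: 22
already normal: no
first contracted redex: a beta-redex


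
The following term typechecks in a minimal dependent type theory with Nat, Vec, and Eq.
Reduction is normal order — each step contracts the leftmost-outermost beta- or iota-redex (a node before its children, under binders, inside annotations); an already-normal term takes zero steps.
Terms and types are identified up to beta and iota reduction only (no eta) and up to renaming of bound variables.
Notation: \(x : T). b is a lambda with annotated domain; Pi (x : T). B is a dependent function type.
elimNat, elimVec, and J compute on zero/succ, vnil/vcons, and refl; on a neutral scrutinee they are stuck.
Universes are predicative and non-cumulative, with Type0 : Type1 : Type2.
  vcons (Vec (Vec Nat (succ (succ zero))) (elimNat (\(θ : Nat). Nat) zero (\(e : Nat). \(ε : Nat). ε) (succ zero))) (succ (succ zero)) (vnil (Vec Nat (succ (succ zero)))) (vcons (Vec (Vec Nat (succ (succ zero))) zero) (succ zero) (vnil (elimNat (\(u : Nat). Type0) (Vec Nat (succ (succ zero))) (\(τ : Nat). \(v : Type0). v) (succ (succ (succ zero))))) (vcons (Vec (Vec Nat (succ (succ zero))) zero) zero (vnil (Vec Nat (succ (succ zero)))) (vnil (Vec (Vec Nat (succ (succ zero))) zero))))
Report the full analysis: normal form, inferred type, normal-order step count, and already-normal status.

normal form:
  vcons (Vec (Vec Nat (succ (succ zero))) zero) (succ (succ zero)) (vnil (Vec Nat (succ (succ zero)))) (vcons (Vec (Vec Nat (succ (succ zero))) zero) (succ zero) (vnil (Vec Nat (succ (succ zero)))) (vcons (Vec (Vec Nat (succ (succ zero))) zero) zero (vnil (Vec Nat (succ (succ zero)))) (vnil (Vec (Vec Nat (succ (succ zero))) zero))))
the term's type:
  Vec (Vec (Vec Nat (succ (succ zero))) zero) (succ (succ (succ zero)))
reduction steps (normal order): 14
started in normal form: no
first contracted redex: an elimNat iota-redex
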